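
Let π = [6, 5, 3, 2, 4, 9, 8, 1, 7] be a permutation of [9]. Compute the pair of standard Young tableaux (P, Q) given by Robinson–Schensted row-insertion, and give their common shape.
P = [1, 4, 7] / [2, 8] / [3, 9] / [5] / [6];  Q = [1, 5, 6] / [2, 7] / [3, 9] / [4] / [8];  common shape = (3, 2, 2, 1, 1)

Row-insert the values π_1, π_2, … into P one at a time, bumping the leftmost entry strictly greater than the inserted value down to the next row. The recording tableau Q records, in position (i, j), the step at which that cell was added to P.
  Insert 6 (step 1): P = [6];  Q = [1]
  Insert 5 (step 2): P = [5] / [6];  Q = [1] / [2]
  Insert 3 (step 3): P = [3] / [5] / [6];  Q = [1] / [2] / [3]
  Insert 2 (step 4): P = [2] / [3] / [5] / [6];  Q = [1] / [2] / [3] / [4]
  Insert 4 (step 5): P = [2, 4] / [3] / [5] / [6];  Q = [1, 5] / [2] / [3] / [4]
  Insert 9 (step 6): P = [2, 4, 9] / [3] / [5] / [6];  Q = [1, 5, 6] / [2] / [3] / [4]
  Insert 8 (step 7): P = [2, 4, 8] / [3, 9] / [5] / [6];  Q = [1, 5, 6] / [2, 7] / [3] / [4]
  Insert 1 (step 8): P = [1, 4, 8] / [2, 9] / [3] / [5] / [6];  Q = [1, 5, 6] / [2, 7] / [3] / [4] / [8]
  Insert 7 (step 9): P = [1, 4, 7] / [2, 8] / [3, 9] / [5] / [6];  Q = [1, 5, 6] / [2, 7] / [3, 9] / [4] / [8]
Final shape: (3, 2, 2, 1, 1).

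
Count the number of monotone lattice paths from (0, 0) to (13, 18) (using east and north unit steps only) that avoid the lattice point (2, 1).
Number of paths = 141830535

Total paths from (0, 0) to (13, 18): C(31, 13) = 206253075. Paths through (2, 1): (paths (0, 0) → (2, 1)) × (paths (2, 1) → (13, 18)) = C(3, 2) · C(28, 11) = 3 · 21474180 = 64422540. Avoidance count = 206253075 − 64422540 = 141830535.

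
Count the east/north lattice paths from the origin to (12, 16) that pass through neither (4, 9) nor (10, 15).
Number of paths = 17996430

Inclusion–exclusion. Total paths: C(28, 12) = 30421755. Through P₁: C(13, 4)·C(15, 8) = 4601025. Through P₂: C(25, 10)·C(3, 2) = 9806280. Since P₁ is strictly southwest of P₂, a monotone path through both must visit P₁ then P₂; paths through both = C(13, 4)·C(12, 6)·C(3, 2) = 1981980. Avoid both = 30421755 − 4601025 − 9806280 + 1981980 = 17996430.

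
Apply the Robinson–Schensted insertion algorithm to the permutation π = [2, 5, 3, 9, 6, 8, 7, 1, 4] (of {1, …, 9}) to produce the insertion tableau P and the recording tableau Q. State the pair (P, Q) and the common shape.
P = [1, 3, 4, 7] / [2, 6] / [5, 8] / [9];  Q = [1, 2, 4, 6] / [3, 5] / [7, 9] / [8];  common shape = (4, 2, 2, 1)

Row-insert the values π_1, π_2, … into P one at a time, bumping the leftmost entry strictly greater than the inserted value down to the next row. The recording tableau Q records, in position (i, j), the step at which that cell was added to P.
  Insert 2 (step 1): P = [2];  Q = [1]
  Insert 5 (step 2): P = [2, 5];  Q = [1, 2]
  Insert 3 (step 3): P = [2, 3] / [5];  Q = [1, 2] / [3]
  Insert 9 (step 4): P = [2, 3, 9] / [5];  Q = [1, 2, 4] / [3]
  Insert 6 (step 5): P = [2, 3, 6] / [5, 9];  Q = [1, 2, 4] / [3, 5]
  Insert 8 (step 6): P = [2, 3, 6, 8] / [5, 9];  Q = [1, 2, 4, 6] / [3, 5]
  Insert 7 (step 7): P = [2, 3, 6, 7] / [5, 8] / [9];  Q = [1, 2, 4, 6] / [3, 5] / [7]
  Insert 1 (step 8): P = [1, 3, 6, 7] / [2, 8] / [5] / [9];  Q = [1, 2, 4, 6] / [3, 5] / [7] / [8]
  Insert 4 (step 9): P = [1, 3, 4, 7] / [2, 6] / [5, 8] / [9];  Q = [1, 2, 4, 6] / [3, 5] / [7, 9] / [8]
Final shape: (4, 2, 2, 1).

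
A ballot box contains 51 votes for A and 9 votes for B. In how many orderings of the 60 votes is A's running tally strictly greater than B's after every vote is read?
Strict-lead orderings = 10348199862

Total orderings of the 60 votes with 51 for A: C(60, 51) = 14783142660. By the Bertrand ballot formula (Cycle Lemma / reflection principle), the number of orderings in which A is strictly ahead of B throughout is (p − q)/(p + q) · C(p + q, p) = (51 − 9)/(51 + 9) · 14783142660 = 10348199862.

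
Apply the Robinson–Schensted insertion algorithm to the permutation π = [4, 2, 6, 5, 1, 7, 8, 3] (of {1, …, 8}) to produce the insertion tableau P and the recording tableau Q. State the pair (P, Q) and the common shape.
P = [1, 3, 7, 8] / [2, 5] / [4, 6];  Q = [1, 3, 6, 7] / [2, 4] / [5, 8];  common shape = (4, 2, 2)

Row-insert the values π_1, π_2, … into P one at a time, bumping the leftmost entry strictly greater than the inserted value down to the next row. The recording tableau Q records, in position (i, j), the step at which that cell was added to P.
  Insert 4 (step 1): P = [4];  Q = [1]
  Insert 2 (step 2): P = [2] / [4];  Q = [1] / [2]
  Insert 6 (step 3): P = [2, 6] / [4];  Q = [1, 3] / [2]
  Insert 5 (step 4): P = [2, 5] / [4, 6];  Q = [1, 3] / [2, 4]
  Insert 1 (step 5): P = [1, 5] / [2, 6] / [4];  Q = [1, 3] / [2, 4] / [5]
  Insert 7 (step 6): P = [1, 5, 7] / [2, 6] / [4];  Q = [1, 3, 6] / [2, 4] / [5]
  Insert 8 (step 7): P = [1, 5, 7, 8] / [2, 6] / [4];  Q = [1, 3, 6, 7] / [2, 4] / [5]
  Insert 3 (step 8): P = [1, 3, 7, 8] / [2, 5] / [4, 6];  Q = [1, 3, 6, 7] / [2, 4] / [5, 8]
Final shape: (4, 2, 2).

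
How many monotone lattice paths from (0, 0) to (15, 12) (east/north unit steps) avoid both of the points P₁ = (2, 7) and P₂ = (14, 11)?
Number of paths = 8291652

Inclusion–exclusion. Total paths: C(27, 15) = 17383860. Through P₁: C(9, 2)·C(18, 13) = 308448. Through P₂: C(25, 14)·C(2, 1) = 8914800. Since P₁ is strictly southwest of P₂, a monotone path through both must visit P₁ then P₂; paths through both = C(9, 2)·C(16, 12)·C(2, 1) = 131040. Avoid both = 17383860 − 308448 − 8914800 + 131040 = 8291652.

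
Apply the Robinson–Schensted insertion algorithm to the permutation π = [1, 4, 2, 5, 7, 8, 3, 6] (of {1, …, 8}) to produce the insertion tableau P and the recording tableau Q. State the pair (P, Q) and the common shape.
P = [1, 2, 3, 6, 8] / [4, 5, 7];  Q = [1, 2, 4, 5, 6] / [3, 7, 8];  common shape = (5, 3)

Row-insert the values π_1, π_2, … into P one at a time, bumping the leftmost entry strictly greater than the inserted value down to the next row. The recording tableau Q records, in position (i, j), the step at which that cell was added to P.
  Insert 1 (step 1): P = [1];  Q = [1]
  Insert 4 (step 2): P = [1, 4];  Q = [1, 2]
  Insert 2 (step 3): P = [1, 2] / [4];  Q = [1, 2] / [3]
  Insert 5 (step 4): P = [1, 2, 5] / [4];  Q = [1, 2, 4] / [3]
  Insert 7 (step 5): P = [1, 2, 5, 7] / [4];  Q = [1, 2, 4, 5] / [3]
  Insert 8 (step 6): P = [1, 2, 5, 7, 8] / [4];  Q = [1, 2, 4, 5, 6] / [3]
  Insert 3 (step 7): P = [1, 2, 3, 7, 8] / [4, 5];  Q = [1, 2, 4, 5, 6] / [3, 7]
  Insert 6 (step 8): P = [1, 2, 3, 6, 8] / [4, 5, 7];  Q = [1, 2, 4, 5, 6] / [3, 7, 8]
Final shape: (5, 3).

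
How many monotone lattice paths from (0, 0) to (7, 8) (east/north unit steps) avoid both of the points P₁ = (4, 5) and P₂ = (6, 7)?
Number of paths = 1995

Inclusion–exclusion. Total paths: C(15, 7) = 6435. Through P₁: C(9, 4)·C(6, 3) = 2520. Through P₂: C(13, 6)·C(2, 1) = 3432. Since P₁ is strictly southwest of P₂, a monotone path through both must visit P₁ then P₂; paths through both = C(9, 4)·C(4, 2)·C(2, 1) = 1512. Avoid both = 6435 − 2520 − 3432 + 1512 = 1995.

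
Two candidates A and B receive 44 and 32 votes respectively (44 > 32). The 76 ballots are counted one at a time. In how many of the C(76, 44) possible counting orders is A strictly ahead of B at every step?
Strict-lead orderings = 425619851348799604350

Total orderings of the 76 votes with 44 for A: C(76, 44) = 2695592391875730827550. By the Bertrand ballot formula (Cycle Lemma / reflection principle), the number of orderings in which A is strictly ahead of B throughout is (p − q)/(p + q) · C(p + q, p) = (44 − 32)/(44 + 32) · 2695592391875730827550 = 425619851348799604350.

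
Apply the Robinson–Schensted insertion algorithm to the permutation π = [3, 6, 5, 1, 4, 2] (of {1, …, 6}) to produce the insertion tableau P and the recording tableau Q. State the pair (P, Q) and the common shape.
P = [1, 2] / [3, 4] / [5] / [6];  Q = [1, 2] / [3, 5] / [4] / [6];  common shape = (2, 2, 1, 1)

Row-insert the values π_1, π_2, … into P one at a time, bumping the leftmost entry strictly greater than the inserted value down to the next row. The recording tableau Q records, in position (i, j), the step at which that cell was added to P.
  Insert 3 (step 1): P = [3];  Q = [1]
  Insert 6 (step 2): P = [3, 6];  Q = [1, 2]
  Insert 5 (step 3): P = [3, 5] / [6];  Q = [1, 2] / [3]
  Insert 1 (step 4): P = [1, 5] / [3] / [6];  Q = [1, 2] / [3] / [4]
  Insert 4 (step 5): P = [1, 4] / [3, 5] / [6];  Q = [1, 2] / [3, 5] / [4]
  Insert 2 (step 6): P = [1, 2] / [3, 4] / [5] / [6];  Q = [1, 2] / [3, 5] / [4] / [6]
Final shape: (2, 2, 1, 1).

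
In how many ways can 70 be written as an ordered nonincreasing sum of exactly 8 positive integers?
p(70, 8 parts) = 97539

Partitions of n into exactly k parts are in bijection with partitions of n − k into at most k parts (subtract 1 from each part). So p(70, exactly 8) = p(62, parts ≤ 8). Computing via the recurrence p(m, j) = p(m, j−1) + p(m−j, j) gives 97539.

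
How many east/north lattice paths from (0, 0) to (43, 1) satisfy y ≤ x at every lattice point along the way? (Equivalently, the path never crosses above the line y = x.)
Number of paths = 43

By the reflection principle (André's argument), the number of monotone paths to (43, 1) with n ≤ m that never go above y = x is C(44, 43) − C(44, 44) = 44 − 1 = 43.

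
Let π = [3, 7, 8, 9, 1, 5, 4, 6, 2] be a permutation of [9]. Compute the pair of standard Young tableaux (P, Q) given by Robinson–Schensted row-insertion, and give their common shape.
P = [1, 2, 6, 9] / [3, 4, 8] / [5] / [7];  Q = [1, 2, 3, 4] / [5, 6, 8] / [7] / [9];  common shape = (4, 3, 1, 1)

Row-insert the values π_1, π_2, … into P one at a time, bumping the leftmost entry strictly greater than the inserted value down to the next row. The recording tableau Q records, in position (i, j), the step at which that cell was added to P.
  Insert 3 (step 1): P = [3];  Q = [1]
  Insert 7 (step 2): P = [3, 7];  Q = [1, 2]
  Insert 8 (step 3): P = [3, 7, 8];  Q = [1, 2, 3]
  Insert 9 (step 4): P = [3, 7, 8, 9];  Q = [1, 2, 3, 4]
  Insert 1 (step 5): P = [1, 7, 8, 9] / [3];  Q = [1, 2, 3, 4] / [5]
  Insert 5 (step 6): P = [1, 5, 8, 9] / [3, 7];  Q = [1, 2, 3, 4] / [5, 6]
  Insert 4 (step 7): P = [1, 4, 8, 9] / [3, 5] / [7];  Q = [1, 2, 3, 4] / [5, 6] / [7]
  Insert 6 (step 8): P = [1, 4, 6, 9] / [3, 5, 8] / [7];  Q = [1, 2, 3, 4] / [5, 6, 8] / [7]
  Insert 2 (step 9): P = [1, 2, 6, 9] / [3, 4, 8] / [5] / [7];  Q = [1, 2, 3, 4] / [5, 6, 8] / [7] / [9]
Final shape: (4, 3, 1, 1).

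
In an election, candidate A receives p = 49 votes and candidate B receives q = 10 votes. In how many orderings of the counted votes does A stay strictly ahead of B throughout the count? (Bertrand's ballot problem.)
Strict-lead orderings = 41530608405

Total orderings of the 59 votes with 49 for A: C(59, 49) = 62828356305. By the Bertrand ballot formula (Cycle Lemma / reflection principle), the number of orderings in which A is strictly ahead of B throughout is (p − q)/(p + q) · C(p + q, p) = (49 − 10)/(49 + 10) · 62828356305 = 41530608405.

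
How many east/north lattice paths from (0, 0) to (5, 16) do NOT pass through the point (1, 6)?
Number of paths = 13342

Total paths from (0, 0) to (5, 16): C(21, 5) = 20349. Paths through (1, 6): (paths (0, 0) → (1, 6)) × (paths (1, 6) → (5, 16)) = C(7, 1) · C(14, 4) = 7 · 1001 = 7007. Avoidance count = 20349 − 7007 = 13342.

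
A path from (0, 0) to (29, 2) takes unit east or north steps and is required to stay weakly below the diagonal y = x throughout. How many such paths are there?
Number of paths = 434

By the reflection principle (André's argument), the number of monotone paths to (29, 2) with n ≤ m that never go above y = x is C(31, 29) − C(31, 30) = 465 − 31 = 434.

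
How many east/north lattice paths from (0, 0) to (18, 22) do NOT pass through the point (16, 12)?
Number of paths = 111372425970

Total paths from (0, 0) to (18, 22): C(40, 18) = 113380261800. Paths through (16, 12): (paths (0, 0) → (16, 12)) × (paths (16, 12) → (18, 22)) = C(28, 16) · C(12, 2) = 30421755 · 66 = 2007835830. Avoidance count = 113380261800 − 2007835830 = 111372425970.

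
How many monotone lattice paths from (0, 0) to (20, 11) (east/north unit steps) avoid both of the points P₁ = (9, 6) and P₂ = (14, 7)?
Number of paths = 44697975

Inclusion–exclusion. Total paths: C(31, 20) = 84672315. Through P₁: C(15, 9)·C(16, 11) = 21861840. Through P₂: C(21, 14)·C(10, 6) = 24418800. Since P₁ is strictly southwest of P₂, a monotone path through both must visit P₁ then P₂; paths through both = C(15, 9)·C(6, 5)·C(10, 6) = 6306300. Avoid both = 84672315 − 21861840 − 24418800 + 6306300 = 44697975.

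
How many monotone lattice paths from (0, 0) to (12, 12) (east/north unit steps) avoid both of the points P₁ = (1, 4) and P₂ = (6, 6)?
Number of paths = 1569490

Inclusion–exclusion. Total paths: C(24, 12) = 2704156. Through P₁: C(5, 1)·C(19, 11) = 377910. Through P₂: C(12, 6)·C(12, 6) = 853776. Since P₁ is strictly southwest of P₂, a monotone path through both must visit P₁ then P₂; paths through both = C(5, 1)·C(7, 5)·C(12, 6) = 97020. Avoid both = 2704156 − 377910 − 853776 + 97020 = 1569490.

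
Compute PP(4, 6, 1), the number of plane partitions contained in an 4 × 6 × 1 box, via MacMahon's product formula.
PP(4, 6, 1) = 210

Evaluate the triple product over i = 1..4, j = 1..6, k = 1..1. The factors are (2/1) · (3/2) · (4/3) · (5/4) · (6/5) · (7/6) · (3/2) · (4/3) · … (24 factors total). The numerators and denominators telescope so the product is an integer; carrying out the multiplication exactly gives PP(4, 6, 1) = 210.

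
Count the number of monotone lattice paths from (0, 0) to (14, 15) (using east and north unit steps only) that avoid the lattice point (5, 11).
Number of paths = 74435640

Total paths from (0, 0) to (14, 15): C(29, 14) = 77558760. Paths through (5, 11): (paths (0, 0) → (5, 11)) × (paths (5, 11) → (14, 15)) = C(16, 5) · C(13, 9) = 4368 · 715 = 3123120. Avoidance count = 77558760 − 3123120 = 74435640.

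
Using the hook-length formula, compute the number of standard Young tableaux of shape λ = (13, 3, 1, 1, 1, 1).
# SYT of shape (13, 3, 1, 1, 1, 1) = 710600

Hook-length formula: f^λ = n! / Π hook(c), product over all cells c of the Young diagram. For λ = (13, 3, 1, 1, 1, 1), n = 20 boxes. Hook lengths by row (left-to-right, top-to-bottom): [18, 13, 12, 10, 9, 8, 7, 6, 5, 4, 3, 2, 1]; [7, 2, 1]; [4]; [3]; [2]; [1]. Product of hooks = 3423729254400. So f^λ = 20! / 3423729254400 = 2432902008176640000 / 3423729254400 = 710600.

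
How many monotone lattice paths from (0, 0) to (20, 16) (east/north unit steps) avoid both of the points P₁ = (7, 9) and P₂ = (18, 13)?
Number of paths = 4514668560

Inclusion–exclusion. Total paths: C(36, 20) = 7307872110. Through P₁: C(16, 7)·C(20, 13) = 886828800. Through P₂: C(31, 18)·C(5, 2) = 2062530750. Since P₁ is strictly southwest of P₂, a monotone path through both must visit P₁ then P₂; paths through both = C(16, 7)·C(15, 11)·C(5, 2) = 156156000. Avoid both = 7307872110 − 886828800 − 2062530750 + 156156000 = 4514668560.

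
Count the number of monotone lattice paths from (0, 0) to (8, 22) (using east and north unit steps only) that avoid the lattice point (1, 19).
Number of paths = 5850525

Total paths from (0, 0) to (8, 22): C(30, 8) = 5852925. Paths through (1, 19): (paths (0, 0) → (1, 19)) × (paths (1, 19) → (8, 22)) = C(20, 1) · C(10, 7) = 20 · 120 = 2400. Avoidance count = 5852925 − 2400 = 5850525.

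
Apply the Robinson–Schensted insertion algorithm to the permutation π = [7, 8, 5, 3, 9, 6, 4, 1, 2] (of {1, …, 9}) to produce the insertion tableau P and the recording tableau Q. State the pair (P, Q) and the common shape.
P = [1, 2, 9] / [3, 4] / [5, 6] / [7, 8];  Q = [1, 2, 5] / [3, 6] / [4, 7] / [8, 9];  common shape = (3, 2, 2, 2)

Row-insert the values π_1, π_2, … into P one at a time, bumping the leftmost entry strictly greater than the inserted value down to the next row. The recording tableau Q records, in position (i, j), the step at which that cell was added to P.
  Insert 7 (step 1): P = [7];  Q = [1]
  Insert 8 (step 2): P = [7, 8];  Q = [1, 2]
  Insert 5 (step 3): P = [5, 8] / [7];  Q = [1, 2] / [3]
  Insert 3 (step 4): P = [3, 8] / [5] / [7];  Q = [1, 2] / [3] / [4]
  Insert 9 (step 5): P = [3, 8, 9] / [5] / [7];  Q = [1, 2, 5] / [3] / [4]
  Insert 6 (step 6): P = [3, 6, 9] / [5, 8] / [7];  Q = [1, 2, 5] / [3, 6] / [4]
  Insert 4 (step 7): P = [3, 4, 9] / [5, 6] / [7, 8];  Q = [1, 2, 5] / [3, 6] / [4, 7]
  Insert 1 (step 8): P = [1, 4, 9] / [3, 6] / [5, 8] / [7];  Q = [1, 2, 5] / [3, 6] / [4, 7] / [8]
  Insert 2 (step 9): P = [1, 2, 9] / [3, 4] / [5, 6] / [7, 8];  Q = [1, 2, 5] / [3, 6] / [4, 7] / [8, 9]
Final shape: (3, 2, 2, 2).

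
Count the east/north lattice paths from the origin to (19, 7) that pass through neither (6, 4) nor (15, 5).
Number of paths = 339140

Inclusion–exclusion. Total paths: C(26, 19) = 657800. Through P₁: C(10, 6)·C(16, 13) = 117600. Through P₂: C(20, 15)·C(6, 4) = 232560. Since P₁ is strictly southwest of P₂, a monotone path through both must visit P₁ then P₂; paths through both = C(10, 6)·C(10, 9)·C(6, 4) = 31500. Avoid both = 657800 − 117600 − 232560 + 31500 = 339140.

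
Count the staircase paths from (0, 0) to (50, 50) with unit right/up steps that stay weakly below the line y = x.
C_50 = 1978261657756160653623774456

These NE paths below the diagonal are counted by the Catalan number C_n = (1/(n + 1)) · C(2n, n). For n = 50: C_50 = (1/51) · C(100, 50) = 100891344545564193334812497256/51 = 1978261657756160653623774456.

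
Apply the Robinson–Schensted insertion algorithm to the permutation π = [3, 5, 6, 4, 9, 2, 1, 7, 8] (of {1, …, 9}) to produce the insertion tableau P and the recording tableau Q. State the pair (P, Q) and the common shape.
P = [1, 4, 6, 7, 8] / [2, 9] / [3] / [5];  Q = [1, 2, 3, 5, 9] / [4, 8] / [6] / [7];  common shape = (5, 2, 1, 1)

Row-insert the values π_1, π_2, … into P one at a time, bumping the leftmost entry strictly greater than the inserted value down to the next row. The recording tableau Q records, in position (i, j), the step at which that cell was added to P.
  Insert 3 (step 1): P = [3];  Q = [1]
  Insert 5 (step 2): P = [3, 5];  Q = [1, 2]
  Insert 6 (step 3): P = [3, 5, 6];  Q = [1, 2, 3]
  Insert 4 (step 4): P = [3, 4, 6] / [5];  Q = [1, 2, 3] / [4]
  Insert 9 (step 5): P = [3, 4, 6, 9] / [5];  Q = [1, 2, 3, 5] / [4]
  Insert 2 (step 6): P = [2, 4, 6, 9] / [3] / [5];  Q = [1, 2, 3, 5] / [4] / [6]
  Insert 1 (step 7): P = [1, 4, 6, 9] / [2] / [3] / [5];  Q = [1, 2, 3, 5] / [4] / [6] / [7]
  Insert 7 (step 8): P = [1, 4, 6, 7] / [2, 9] / [3] / [5];  Q = [1, 2, 3, 5] / [4, 8] / [6] / [7]
  Insert 8 (step 9): P = [1, 4, 6, 7, 8] / [2, 9] / [3] / [5];  Q = [1, 2, 3, 5, 9] / [4, 8] / [6] / [7]
Final shape: (5, 2, 1, 1).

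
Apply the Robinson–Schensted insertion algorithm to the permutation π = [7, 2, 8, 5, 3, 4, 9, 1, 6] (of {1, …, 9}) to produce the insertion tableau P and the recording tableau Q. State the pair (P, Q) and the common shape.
P = [1, 3, 4, 6] / [2, 8, 9] / [5] / [7];  Q = [1, 3, 6, 7] / [2, 4, 9] / [5] / [8];  common shape = (4, 3, 1, 1)

Row-insert the values π_1, π_2, … into P one at a time, bumping the leftmost entry strictly greater than the inserted value down to the next row. The recording tableau Q records, in position (i, j), the step at which that cell was added to P.
  Insert 7 (step 1): P = [7];  Q = [1]
  Insert 2 (step 2): P = [2] / [7];  Q = [1] / [2]
  Insert 8 (step 3): P = [2, 8] / [7];  Q = [1, 3] / [2]
  Insert 5 (step 4): P = [2, 5] / [7, 8];  Q = [1, 3] / [2, 4]
  Insert 3 (step 5): P = [2, 3] / [5, 8] / [7];  Q = [1, 3] / [2, 4] / [5]
  Insert 4 (step 6): P = [2, 3, 4] / [5, 8] / [7];  Q = [1, 3, 6] / [2, 4] / [5]
  Insert 9 (step 7): P = [2, 3, 4, 9] / [5, 8] / [7];  Q = [1, 3, 6, 7] / [2, 4] / [5]
  Insert 1 (step 8): P = [1, 3, 4, 9] / [2, 8] / [5] / [7];  Q = [1, 3, 6, 7] / [2, 4] / [5] / [8]
  Insert 6 (step 9): P = [1, 3, 4, 6] / [2, 8, 9] / [5] / [7];  Q = [1, 3, 6, 7] / [2, 4, 9] / [5] / [8]
Final shape: (4, 3, 1, 1).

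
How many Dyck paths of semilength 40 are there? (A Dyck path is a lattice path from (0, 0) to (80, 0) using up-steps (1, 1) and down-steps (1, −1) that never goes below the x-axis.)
C_40 = 2622127042276492108820

These Dyck paths are counted by the Catalan number C_n = (1/(n + 1)) · C(2n, n). For n = 40: C_40 = (1/41) · C(80, 40) = 107507208733336176461620/41 = 2622127042276492108820.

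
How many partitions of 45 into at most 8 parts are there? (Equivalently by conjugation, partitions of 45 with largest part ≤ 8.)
p(45, parts ≤ 8) = 17674

Use the recurrence p(n, m) = p(n, m−1) + p(n−m, m): either the largest part is < m (count p(n, m−1)) or the largest part is exactly m (remove one copy of m, count p(n−m, m)). With p(0, ·) = 1 this gives p(45, parts ≤ 8) = 17674. (By conjugating Young diagrams, this also counts partitions of 45 into at most 8 parts.)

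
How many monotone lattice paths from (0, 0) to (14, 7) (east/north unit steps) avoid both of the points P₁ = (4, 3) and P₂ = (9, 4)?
Number of paths = 52965

Inclusion–exclusion. Total paths: C(21, 14) = 116280. Through P₁: C(7, 4)·C(14, 10) = 35035. Through P₂: C(13, 9)·C(8, 5) = 40040. Since P₁ is strictly southwest of P₂, a monotone path through both must visit P₁ then P₂; paths through both = C(7, 4)·C(6, 5)·C(8, 5) = 11760. Avoid both = 116280 − 35035 − 40040 + 11760 = 52965.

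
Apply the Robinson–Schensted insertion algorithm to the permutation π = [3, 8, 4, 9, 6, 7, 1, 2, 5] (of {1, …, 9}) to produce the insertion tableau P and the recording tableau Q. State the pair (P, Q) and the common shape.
P = [1, 2, 5, 7] / [3, 4, 6] / [8, 9];  Q = [1, 2, 4, 6] / [3, 5, 9] / [7, 8];  common shape = (4, 3, 2)

Row-insert the values π_1, π_2, … into P one at a time, bumping the leftmost entry strictly greater than the inserted value down to the next row. The recording tableau Q records, in position (i, j), the step at which that cell was added to P.
  Insert 3 (step 1): P = [3];  Q = [1]
  Insert 8 (step 2): P = [3, 8];  Q = [1, 2]
  Insert 4 (step 3): P = [3, 4] / [8];  Q = [1, 2] / [3]
  Insert 9 (step 4): P = [3, 4, 9] / [8];  Q = [1, 2, 4] / [3]
  Insert 6 (step 5): P = [3, 4, 6] / [8, 9];  Q = [1, 2, 4] / [3, 5]
  Insert 7 (step 6): P = [3, 4, 6, 7] / [8, 9];  Q = [1, 2, 4, 6] / [3, 5]
  Insert 1 (step 7): P = [1, 4, 6, 7] / [3, 9] / [8];  Q = [1, 2, 4, 6] / [3, 5] / [7]
  Insert 2 (step 8): P = [1, 2, 6, 7] / [3, 4] / [8, 9];  Q = [1, 2, 4, 6] / [3, 5] / [7, 8]
  Insert 5 (step 9): P = [1, 2, 5, 7] / [3, 4, 6] / [8, 9];  Q = [1, 2, 4, 6] / [3, 5, 9] / [7, 8]
Final shape: (4, 3, 2).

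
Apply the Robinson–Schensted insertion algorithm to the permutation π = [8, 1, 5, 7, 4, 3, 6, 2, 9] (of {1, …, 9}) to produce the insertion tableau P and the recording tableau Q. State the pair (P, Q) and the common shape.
P = [1, 2, 6, 9] / [3, 7] / [4] / [5] / [8];  Q = [1, 3, 4, 9] / [2, 7] / [5] / [6] / [8];  common shape = (4, 2, 1, 1, 1)

Row-insert the values π_1, π_2, … into P one at a time, bumping the leftmost entry strictly greater than the inserted value down to the next row. The recording tableau Q records, in position (i, j), the step at which that cell was added to P.
  Insert 8 (step 1): P = [8];  Q = [1]
  Insert 1 (step 2): P = [1] / [8];  Q = [1] / [2]
  Insert 5 (step 3): P = [1, 5] / [8];  Q = [1, 3] / [2]
  Insert 7 (step 4): P = [1, 5, 7] / [8];  Q = [1, 3, 4] / [2]
  Insert 4 (step 5): P = [1, 4, 7] / [5] / [8];  Q = [1, 3, 4] / [2] / [5]
  Insert 3 (step 6): P = [1, 3, 7] / [4] / [5] / [8];  Q = [1, 3, 4] / [2] / [5] / [6]
  Insert 6 (step 7): P = [1, 3, 6] / [4, 7] / [5] / [8];  Q = [1, 3, 4] / [2, 7] / [5] / [6]
  Insert 2 (step 8): P = [1, 2, 6] / [3, 7] / [4] / [5] / [8];  Q = [1, 3, 4] / [2, 7] / [5] / [6] / [8]
  Insert 9 (step 9): P = [1, 2, 6, 9] / [3, 7] / [4] / [5] / [8];  Q = [1, 3, 4, 9] / [2, 7] / [5] / [6] / [8]
Final shape: (4, 2, 1, 1, 1).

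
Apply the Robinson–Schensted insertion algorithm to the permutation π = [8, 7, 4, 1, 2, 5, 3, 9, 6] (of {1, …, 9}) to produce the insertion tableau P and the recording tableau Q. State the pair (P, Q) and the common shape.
P = [1, 2, 3, 6] / [4, 5, 9] / [7] / [8];  Q = [1, 5, 6, 8] / [2, 7, 9] / [3] / [4];  common shape = (4, 3, 1, 1)

Row-insert the values π_1, π_2, … into P one at a time, bumping the leftmost entry strictly greater than the inserted value down to the next row. The recording tableau Q records, in position (i, j), the step at which that cell was added to P.
  Insert 8 (step 1): P = [8];  Q = [1]
  Insert 7 (step 2): P = [7] / [8];  Q = [1] / [2]
  Insert 4 (step 3): P = [4] / [7] / [8];  Q = [1] / [2] / [3]
  Insert 1 (step 4): P = [1] / [4] / [7] / [8];  Q = [1] / [2] / [3] / [4]
  Insert 2 (step 5): P = [1, 2] / [4] / [7] / [8];  Q = [1, 5] / [2] / [3] / [4]
  Insert 5 (step 6): P = [1, 2, 5] / [4] / [7] / [8];  Q = [1, 5, 6] / [2] / [3] / [4]
  Insert 3 (step 7): P = [1, 2, 3] / [4, 5] / [7] / [8];  Q = [1, 5, 6] / [2, 7] / [3] / [4]
  Insert 9 (step 8): P = [1, 2, 3, 9] / [4, 5] / [7] / [8];  Q = [1, 5, 6, 8] / [2, 7] / [3] / [4]
  Insert 6 (step 9): P = [1, 2, 3, 6] / [4, 5, 9] / [7] / [8];  Q = [1, 5, 6, 8] / [2, 7, 9] / [3] / [4]
Final shape: (4, 3, 1, 1).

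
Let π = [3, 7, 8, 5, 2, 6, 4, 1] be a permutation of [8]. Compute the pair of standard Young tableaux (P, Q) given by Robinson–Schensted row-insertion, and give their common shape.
P = [1, 4, 6] / [2, 5] / [3, 8] / [7];  Q = [1, 2, 3] / [4, 6] / [5, 7] / [8];  common shape = (3, 2, 2, 1)

Row-insert the values π_1, π_2, … into P one at a time, bumping the leftmost entry strictly greater than the inserted value down to the next row. The recording tableau Q records, in position (i, j), the step at which that cell was added to P.
  Insert 3 (step 1): P = [3];  Q = [1]
  Insert 7 (step 2): P = [3, 7];  Q = [1, 2]
  Insert 8 (step 3): P = [3, 7, 8];  Q = [1, 2, 3]
  Insert 5 (step 4): P = [3, 5, 8] / [7];  Q = [1, 2, 3] / [4]
  Insert 2 (step 5): P = [2, 5, 8] / [3] / [7];  Q = [1, 2, 3] / [4] / [5]
  Insert 6 (step 6): P = [2, 5, 6] / [3, 8] / [7];  Q = [1, 2, 3] / [4, 6] / [5]
  Insert 4 (step 7): P = [2, 4, 6] / [3, 5] / [7, 8];  Q = [1, 2, 3] / [4, 6] / [5, 7]
  Insert 1 (step 8): P = [1, 4, 6] / [2, 5] / [3, 8] / [7];  Q = [1, 2, 3] / [4, 6] / [5, 7] / [8]
Final shape: (3, 2, 2, 1).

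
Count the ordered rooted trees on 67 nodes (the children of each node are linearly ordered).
C_66 = 5632681584560312734993915705849145100

These ordered rooted trees are counted by the Catalan number C_n = (1/(n + 1)) · C(2n, n). For n = 66: C_66 = (1/67) · C(132, 66) = 377389666165540953244592352291892721700/67 = 5632681584560312734993915705849145100.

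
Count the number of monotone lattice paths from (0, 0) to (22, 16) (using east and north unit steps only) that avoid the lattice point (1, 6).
Number of paths = 21929509275

Total paths from (0, 0) to (22, 16): C(38, 22) = 22239974430. Paths through (1, 6): (paths (0, 0) → (1, 6)) × (paths (1, 6) → (22, 16)) = C(7, 1) · C(31, 21) = 7 · 44352165 = 310465155. Avoidance count = 22239974430 − 310465155 = 21929509275.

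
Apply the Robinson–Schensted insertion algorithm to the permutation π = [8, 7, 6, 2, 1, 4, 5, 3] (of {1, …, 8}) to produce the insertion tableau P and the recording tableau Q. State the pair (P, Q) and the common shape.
P = [1, 3, 5] / [2, 4] / [6] / [7] / [8];  Q = [1, 6, 7] / [2, 8] / [3] / [4] / [5];  common shape = (3, 2, 1, 1, 1)

Row-insert the values π_1, π_2, … into P one at a time, bumping the leftmost entry strictly greater than the inserted value down to the next row. The recording tableau Q records, in position (i, j), the step at which that cell was added to P.
  Insert 8 (step 1): P = [8];  Q = [1]
  Insert 7 (step 2): P = [7] / [8];  Q = [1] / [2]
  Insert 6 (step 3): P = [6] / [7] / [8];  Q = [1] / [2] / [3]
  Insert 2 (step 4): P = [2] / [6] / [7] / [8];  Q = [1] / [2] / [3] / [4]
  Insert 1 (step 5): P = [1] / [2] / [6] / [7] / [8];  Q = [1] / [2] / [3] / [4] / [5]
  Insert 4 (step 6): P = [1, 4] / [2] / [6] / [7] / [8];  Q = [1, 6] / [2] / [3] / [4] / [5]
  Insert 5 (step 7): P = [1, 4, 5] / [2] / [6] / [7] / [8];  Q = [1, 6, 7] / [2] / [3] / [4] / [5]
  Insert 3 (step 8): P = [1, 3, 5] / [2, 4] / [6] / [7] / [8];  Q = [1, 6, 7] / [2, 8] / [3] / [4] / [5]
Final shape: (3, 2, 1, 1, 1).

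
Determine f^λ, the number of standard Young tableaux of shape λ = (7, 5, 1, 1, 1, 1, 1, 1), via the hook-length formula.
# SYT of shape (7, 5, 1, 1, 1, 1, 1, 1) = 1432080

Hook-length formula: f^λ = n! / Π hook(c), product over all cells c of the Young diagram. For λ = (7, 5, 1, 1, 1, 1, 1, 1), n = 18 boxes. Hook lengths by row (left-to-right, top-to-bottom): [14, 7, 6, 5, 4, 2, 1]; [11, 4, 3, 2, 1]; [6]; [5]; [4]; [3]; [2]; [1]. Product of hooks = 4470681600. So f^λ = 18! / 4470681600 = 6402373705728000 / 4470681600 = 1432080.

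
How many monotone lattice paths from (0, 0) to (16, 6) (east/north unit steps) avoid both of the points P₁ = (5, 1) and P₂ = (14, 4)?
Number of paths = 37965

Inclusion–exclusion. Total paths: C(22, 16) = 74613. Through P₁: C(6, 5)·C(16, 11) = 26208. Through P₂: C(18, 14)·C(4, 2) = 18360. Since P₁ is strictly southwest of P₂, a monotone path through both must visit P₁ then P₂; paths through both = C(6, 5)·C(12, 9)·C(4, 2) = 7920. Avoid both = 74613 − 26208 − 18360 + 7920 = 37965.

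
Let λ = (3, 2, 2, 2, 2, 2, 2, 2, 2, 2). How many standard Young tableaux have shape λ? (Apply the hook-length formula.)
# SYT of shape (3, 2, 2, 2, 2, 2, 2, 2, 2, 2) = 293930

Hook-length formula: f^λ = n! / Π hook(c), product over all cells c of the Young diagram. For λ = (3, 2, 2, 2, 2, 2, 2, 2, 2, 2), n = 21 boxes. Hook lengths by row (left-to-right, top-to-bottom): [12, 11, 1]; [10, 9]; [9, 8]; [8, 7]; [7, 6]; [6, 5]; [5, 4]; [4, 3]; [3, 2]; [2, 1]. Product of hooks = 173820100608000. So f^λ = 21! / 173820100608000 = 51090942171709440000 / 173820100608000 = 293930.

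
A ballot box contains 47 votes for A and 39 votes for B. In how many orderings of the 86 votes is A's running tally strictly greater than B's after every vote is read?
Strict-lead orderings = 427208866179310474761600

Total orderings of the 86 votes with 47 for A: C(86, 47) = 4592495311427587603687200. By the Bertrand ballot formula (Cycle Lemma / reflection principle), the number of orderings in which A is strictly ahead of B throughout is (p − q)/(p + q) · C(p + q, p) = (47 − 39)/(47 + 39) · 4592495311427587603687200 = 427208866179310474761600.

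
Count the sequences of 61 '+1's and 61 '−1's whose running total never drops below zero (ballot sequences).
C_61 = 6182127958584855650487080847216336

These ballot sequences are counted by the Catalan number C_n = (1/(n + 1)) · C(2n, n). For n = 61: C_61 = (1/62) · C(122, 61) = 383291933432261050330199012527412832/62 = 6182127958584855650487080847216336.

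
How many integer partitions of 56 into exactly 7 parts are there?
p(56, 7 parts) = 16475

Partitions of n into exactly k parts are in bijection with partitions of n − k into at most k parts (subtract 1 from each part). So p(56, exactly 7) = p(49, parts ≤ 7). Computing via the recurrence p(m, j) = p(m, j−1) + p(m−j, j) gives 16475.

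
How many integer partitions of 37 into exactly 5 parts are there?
p(37, 5 parts) = 831

Partitions of n into exactly k parts are in bijection with partitions of n − k into at most k parts (subtract 1 from each part). So p(37, exactly 5) = p(32, parts ≤ 5). Computing via the recurrence p(m, j) = p(m, j−1) + p(m−j, j) gives 831.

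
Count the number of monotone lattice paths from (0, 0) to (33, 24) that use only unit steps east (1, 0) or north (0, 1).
Number of paths = 7522327487513475

A monotone lattice path from (0, 0) to (33, 24) consists of 33 east steps and 24 north steps in some order, so it is determined by which 33 of the 57 steps are east. The count is C(57, 33) = 7522327487513475.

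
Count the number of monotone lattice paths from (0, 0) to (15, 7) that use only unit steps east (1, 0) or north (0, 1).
Number of paths = 170544

A monotone lattice path from (0, 0) to (15, 7) consists of 15 east steps and 7 north steps in some order, so it is determined by which 15 of the 22 steps are east. The count is C(22, 15) = 170544.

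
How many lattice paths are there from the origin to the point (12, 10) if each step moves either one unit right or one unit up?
Number of paths = 646646

A monotone lattice path from (0, 0) to (12, 10) consists of 12 east steps and 10 north steps in some order, so it is determined by which 12 of the 22 steps are east. The count is C(22, 12) = 646646.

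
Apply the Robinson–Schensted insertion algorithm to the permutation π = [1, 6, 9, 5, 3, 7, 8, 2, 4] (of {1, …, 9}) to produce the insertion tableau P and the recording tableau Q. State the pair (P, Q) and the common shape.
P = [1, 2, 4, 8] / [3, 7] / [5, 9] / [6];  Q = [1, 2, 3, 7] / [4, 6] / [5, 9] / [8];  common shape = (4, 2, 2, 1)

Row-insert the values π_1, π_2, … into P one at a time, bumping the leftmost entry strictly greater than the inserted value down to the next row. The recording tableau Q records, in position (i, j), the step at which that cell was added to P.
  Insert 1 (step 1): P = [1];  Q = [1]
  Insert 6 (step 2): P = [1, 6];  Q = [1, 2]
  Insert 9 (step 3): P = [1, 6, 9];  Q = [1, 2, 3]
  Insert 5 (step 4): P = [1, 5, 9] / [6];  Q = [1, 2, 3] / [4]
  Insert 3 (step 5): P = [1, 3, 9] / [5] / [6];  Q = [1, 2, 3] / [4] / [5]
  Insert 7 (step 6): P = [1, 3, 7] / [5, 9] / [6];  Q = [1, 2, 3] / [4, 6] / [5]
  Insert 8 (step 7): P = [1, 3, 7, 8] / [5, 9] / [6];  Q = [1, 2, 3, 7] / [4, 6] / [5]
  Insert 2 (step 8): P = [1, 2, 7, 8] / [3, 9] / [5] / [6];  Q = [1, 2, 3, 7] / [4, 6] / [5] / [8]
  Insert 4 (step 9): P = [1, 2, 4, 8] / [3, 7] / [5, 9] / [6];  Q = [1, 2, 3, 7] / [4, 6] / [5, 9] / [8]
Final shape: (4, 2, 2, 1).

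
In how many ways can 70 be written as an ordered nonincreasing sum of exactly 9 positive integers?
p(70, 9 parts) = 146520

Partitions of n into exactly k parts are in bijection with partitions of n − k into at most k parts (subtract 1 from each part). So p(70, exactly 9) = p(61, parts ≤ 9). Computing via the recurrence p(m, j) = p(m, j−1) + p(m−j, j) gives 146520.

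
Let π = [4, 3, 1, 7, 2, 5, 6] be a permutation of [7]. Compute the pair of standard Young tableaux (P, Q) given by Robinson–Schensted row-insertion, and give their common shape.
P = [1, 2, 5, 6] / [3, 7] / [4];  Q = [1, 4, 6, 7] / [2, 5] / [3];  common shape = (4, 2, 1)

Row-insert the values π_1, π_2, … into P one at a time, bumping the leftmost entry strictly greater than the inserted value down to the next row. The recording tableau Q records, in position (i, j), the step at which that cell was added to P.
  Insert 4 (step 1): P = [4];  Q = [1]
  Insert 3 (step 2): P = [3] / [4];  Q = [1] / [2]
  Insert 1 (step 3): P = [1] / [3] / [4];  Q = [1] / [2] / [3]
  Insert 7 (step 4): P = [1, 7] / [3] / [4];  Q = [1, 4] / [2] / [3]
  Insert 2 (step 5): P = [1, 2] / [3, 7] / [4];  Q = [1, 4] / [2, 5] / [3]
  Insert 5 (step 6): P = [1, 2, 5] / [3, 7] / [4];  Q = [1, 4, 6] / [2, 5] / [3]
  Insert 6 (step 7): P = [1, 2, 5, 6] / [3, 7] / [4];  Q = [1, 4, 6, 7] / [2, 5] / [3]
Final shape: (4, 2, 1).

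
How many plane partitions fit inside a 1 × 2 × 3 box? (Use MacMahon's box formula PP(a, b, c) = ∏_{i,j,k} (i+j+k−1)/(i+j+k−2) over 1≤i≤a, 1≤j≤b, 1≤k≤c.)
PP(1, 2, 3) = 10

Evaluate the triple product over i = 1..1, j = 1..2, k = 1..3. The factors are (2/1) · (3/2) · (4/3) · (3/2) · (4/3) · (5/4). The numerators and denominators telescope so the product is an integer; carrying out the multiplication exactly gives PP(1, 2, 3) = 10.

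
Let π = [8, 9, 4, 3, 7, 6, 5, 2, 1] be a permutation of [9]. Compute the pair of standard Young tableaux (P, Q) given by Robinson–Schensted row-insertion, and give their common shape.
P = [1, 5] / [2, 6] / [3, 9] / [4] / [7] / [8];  Q = [1, 2] / [3, 5] / [4, 6] / [7] / [8] / [9];  common shape = (2, 2, 2, 1, 1, 1)

Row-insert the values π_1, π_2, … into P one at a time, bumping the leftmost entry strictly greater than the inserted value down to the next row. The recording tableau Q records, in position (i, j), the step at which that cell was added to P.
  Insert 8 (step 1): P = [8];  Q = [1]
  Insert 9 (step 2): P = [8, 9];  Q = [1, 2]
  Insert 4 (step 3): P = [4, 9] / [8];  Q = [1, 2] / [3]
  Insert 3 (step 4): P = [3, 9] / [4] / [8];  Q = [1, 2] / [3] / [4]
  Insert 7 (step 5): P = [3, 7] / [4, 9] / [8];  Q = [1, 2] / [3, 5] / [4]
  Insert 6 (step 6): P = [3, 6] / [4, 7] / [8, 9];  Q = [1, 2] / [3, 5] / [4, 6]
  Insert 5 (step 7): P = [3, 5] / [4, 6] / [7, 9] / [8];  Q = [1, 2] / [3, 5] / [4, 6] / [7]
  Insert 2 (step 8): P = [2, 5] / [3, 6] / [4, 9] / [7] / [8];  Q = [1, 2] / [3, 5] / [4, 6] / [7] / [8]
  Insert 1 (step 9): P = [1, 5] / [2, 6] / [3, 9] / [4] / [7] / [8];  Q = [1, 2] / [3, 5] / [4, 6] / [7] / [8] / [9]
Final shape: (2, 2, 2, 1, 1, 1).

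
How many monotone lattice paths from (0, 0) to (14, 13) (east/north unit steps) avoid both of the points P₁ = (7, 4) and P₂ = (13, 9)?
Number of paths = 14558300

Inclusion–exclusion. Total paths: C(27, 14) = 20058300. Through P₁: C(11, 7)·C(16, 7) = 3775200. Through P₂: C(22, 13)·C(5, 1) = 2487100. Since P₁ is strictly southwest of P₂, a monotone path through both must visit P₁ then P₂; paths through both = C(11, 7)·C(11, 6)·C(5, 1) = 762300. Avoid both = 20058300 − 3775200 − 2487100 + 762300 = 14558300.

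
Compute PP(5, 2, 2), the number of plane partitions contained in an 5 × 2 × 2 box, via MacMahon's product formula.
PP(5, 2, 2) = 196

Evaluate the triple product over i = 1..5, j = 1..2, k = 1..2. The factors are (2/1) · (3/2) · (3/2) · (4/3) · (3/2) · (4/3) · (4/3) · (5/4) · … (20 factors total). The numerators and denominators telescope so the product is an integer; carrying out the multiplication exactly gives PP(5, 2, 2) = 196.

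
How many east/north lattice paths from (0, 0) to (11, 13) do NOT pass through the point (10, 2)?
Number of paths = 2495352

Total paths from (0, 0) to (11, 13): C(24, 11) = 2496144. Paths through (10, 2): (paths (0, 0) → (10, 2)) × (paths (10, 2) → (11, 13)) = C(12, 10) · C(12, 1) = 66 · 12 = 792. Avoidance count = 2496144 − 792 = 2495352.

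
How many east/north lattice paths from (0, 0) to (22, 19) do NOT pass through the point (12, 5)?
Number of paths = 232526418072

Total paths from (0, 0) to (22, 19): C(41, 22) = 244662670200. Paths through (12, 5): (paths (0, 0) → (12, 5)) × (paths (12, 5) → (22, 19)) = C(17, 12) · C(24, 10) = 6188 · 1961256 = 12136252128. Avoidance count = 244662670200 − 12136252128 = 232526418072.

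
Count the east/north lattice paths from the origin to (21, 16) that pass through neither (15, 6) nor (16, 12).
Number of paths = 8655948276

Inclusion–exclusion. Total paths: C(37, 21) = 12875774670. Through P₁: C(21, 15)·C(16, 6) = 434546112. Through P₂: C(28, 16)·C(9, 5) = 3833141130. Since P₁ is strictly southwest of P₂, a monotone path through both must visit P₁ then P₂; paths through both = C(21, 15)·C(7, 1)·C(9, 5) = 47860848. Avoid both = 12875774670 − 434546112 − 3833141130 + 47860848 = 8655948276.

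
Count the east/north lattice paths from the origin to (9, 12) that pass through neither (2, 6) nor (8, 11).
Number of paths = 120590

Inclusion–exclusion. Total paths: C(21, 9) = 293930. Through P₁: C(8, 2)·C(13, 7) = 48048. Through P₂: C(19, 8)·C(2, 1) = 151164. Since P₁ is strictly southwest of P₂, a monotone path through both must visit P₁ then P₂; paths through both = C(8, 2)·C(11, 6)·C(2, 1) = 25872. Avoid both = 293930 − 48048 − 151164 + 25872 = 120590.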